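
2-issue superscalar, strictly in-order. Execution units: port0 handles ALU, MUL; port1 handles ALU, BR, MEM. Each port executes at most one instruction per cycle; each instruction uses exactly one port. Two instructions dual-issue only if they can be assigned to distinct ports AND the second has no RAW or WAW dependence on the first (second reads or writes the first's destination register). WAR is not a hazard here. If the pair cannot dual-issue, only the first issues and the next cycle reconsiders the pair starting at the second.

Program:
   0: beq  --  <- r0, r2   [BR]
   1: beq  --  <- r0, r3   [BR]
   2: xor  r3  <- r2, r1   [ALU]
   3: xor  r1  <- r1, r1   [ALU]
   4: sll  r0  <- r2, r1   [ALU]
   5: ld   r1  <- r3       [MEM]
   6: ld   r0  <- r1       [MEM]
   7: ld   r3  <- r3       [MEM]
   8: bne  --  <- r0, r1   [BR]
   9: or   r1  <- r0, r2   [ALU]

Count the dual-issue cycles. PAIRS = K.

PAIRS = 3

  cy0 -> i0 (beq.BR) no-port BR/BR
  cy1 -> i1&i2 (beq.BR/xor.ALU) pair
  cy2 -> i3 (xor.ALU) RAW r1
  cy3 -> i4&i5 (sll.ALU/ld.MEM) pair
  cy4 -> i6 (ld.MEM) no-port MEM/MEM
  cy5 -> i7 (ld.MEM) no-port MEM/BR
  cy6 -> i8&i9 (bne.BR/or.ALU) pair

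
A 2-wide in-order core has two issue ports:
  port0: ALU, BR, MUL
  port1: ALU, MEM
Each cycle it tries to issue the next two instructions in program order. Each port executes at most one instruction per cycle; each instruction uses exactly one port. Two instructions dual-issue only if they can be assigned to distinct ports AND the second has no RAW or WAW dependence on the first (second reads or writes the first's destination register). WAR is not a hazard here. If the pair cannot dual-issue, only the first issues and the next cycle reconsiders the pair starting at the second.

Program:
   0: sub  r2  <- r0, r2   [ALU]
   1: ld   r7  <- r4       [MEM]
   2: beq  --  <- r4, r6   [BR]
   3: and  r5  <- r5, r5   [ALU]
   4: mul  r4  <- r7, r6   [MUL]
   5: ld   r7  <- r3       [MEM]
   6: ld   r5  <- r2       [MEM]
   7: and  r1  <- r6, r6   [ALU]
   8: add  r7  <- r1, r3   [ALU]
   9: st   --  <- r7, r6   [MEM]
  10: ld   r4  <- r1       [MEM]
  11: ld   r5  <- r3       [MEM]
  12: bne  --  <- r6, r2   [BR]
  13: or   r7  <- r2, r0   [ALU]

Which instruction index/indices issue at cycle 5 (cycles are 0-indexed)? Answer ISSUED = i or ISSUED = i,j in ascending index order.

#0 head=0: sub/ld i0+i1 pair
#1 head=2: beq/and i2+i3 pair
#2 head=4: mul/ld i4+i5 pair
#3 head=6: ld/and i6+i7 pair
#4 head=8: add i8 RAW r7
#5 head=9: st i9 no-port MEM/MEM
#6 head=10: ld i10 no-port MEM/MEM
#7 head=11: ld/bne i11+i12 pair
#8 head=13: or i13 tail

ISSUED = 9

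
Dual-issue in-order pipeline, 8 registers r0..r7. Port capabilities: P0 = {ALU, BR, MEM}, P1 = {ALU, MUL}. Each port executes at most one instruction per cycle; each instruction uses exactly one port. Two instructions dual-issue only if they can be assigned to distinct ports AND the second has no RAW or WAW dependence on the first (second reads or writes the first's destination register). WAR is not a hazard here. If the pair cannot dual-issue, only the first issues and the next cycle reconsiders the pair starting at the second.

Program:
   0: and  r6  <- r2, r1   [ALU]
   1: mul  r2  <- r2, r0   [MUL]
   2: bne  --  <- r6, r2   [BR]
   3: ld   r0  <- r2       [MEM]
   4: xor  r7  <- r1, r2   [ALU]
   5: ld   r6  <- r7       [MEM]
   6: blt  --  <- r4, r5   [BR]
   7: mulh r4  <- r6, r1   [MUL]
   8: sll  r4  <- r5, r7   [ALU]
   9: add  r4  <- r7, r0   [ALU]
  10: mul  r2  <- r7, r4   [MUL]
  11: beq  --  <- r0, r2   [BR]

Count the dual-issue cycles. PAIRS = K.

t=0 i0,i1:and mul ; 2-wide
t=1 i2:bne ; no-port BR/MEM
t=2 i3,i4:ld xor ; 2-wide
t=3 i5:ld ; no-port MEM/BR
t=4 i6,i7:blt mulh ; 2-wide
t=5 i8:sll ; WAW r4
t=6 i9:add ; RAW r4
t=7 i10:mul ; RAW r2
t=8 i11:beq ; tail

PAIRS = 3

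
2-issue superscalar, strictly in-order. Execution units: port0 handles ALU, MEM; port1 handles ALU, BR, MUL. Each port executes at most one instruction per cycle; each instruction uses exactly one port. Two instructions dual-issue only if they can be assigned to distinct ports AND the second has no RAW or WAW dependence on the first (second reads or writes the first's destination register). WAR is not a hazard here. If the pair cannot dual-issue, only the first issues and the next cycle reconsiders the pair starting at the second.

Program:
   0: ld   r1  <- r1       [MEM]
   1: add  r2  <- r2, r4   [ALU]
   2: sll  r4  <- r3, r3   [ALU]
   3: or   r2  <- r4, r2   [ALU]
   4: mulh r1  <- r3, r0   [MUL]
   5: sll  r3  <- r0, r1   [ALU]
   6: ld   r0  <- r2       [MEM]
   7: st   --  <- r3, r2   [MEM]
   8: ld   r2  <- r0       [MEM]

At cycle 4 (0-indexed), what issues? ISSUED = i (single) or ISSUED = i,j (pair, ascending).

[0] i0,i1  ld add  -- pair
[1] i2  sll  -- RAW r4
[2] i3,i4  or mulh  -- pair
[3] i5,i6  sll ld  -- pair
[4] i7  st  -- no-port MEM/MEM
[5] i8  ld  -- tail

ISSUED = 7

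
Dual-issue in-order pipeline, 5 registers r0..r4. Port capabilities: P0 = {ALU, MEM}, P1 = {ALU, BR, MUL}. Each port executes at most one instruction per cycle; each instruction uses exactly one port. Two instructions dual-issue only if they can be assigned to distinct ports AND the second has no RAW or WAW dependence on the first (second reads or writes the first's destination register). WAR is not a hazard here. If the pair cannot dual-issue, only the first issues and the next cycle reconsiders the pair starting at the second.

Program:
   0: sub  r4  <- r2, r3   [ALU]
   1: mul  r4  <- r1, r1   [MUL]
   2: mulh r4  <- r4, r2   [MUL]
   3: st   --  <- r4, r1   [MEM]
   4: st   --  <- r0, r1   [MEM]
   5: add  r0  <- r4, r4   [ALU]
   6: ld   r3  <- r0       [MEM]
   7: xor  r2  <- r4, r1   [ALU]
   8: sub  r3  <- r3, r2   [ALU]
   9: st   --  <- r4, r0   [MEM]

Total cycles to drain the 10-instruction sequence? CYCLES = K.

CYCLES = 7

#0 head=0: sub.ALU i0 WAW r4
#1 head=1: mul.MUL i1 no-port MUL/MUL
#2 head=2: mulh.MUL i2 RAW r4
#3 head=3: st.MEM i3 no-port MEM/MEM
#4 head=4: st.MEM+add.ALU i4&i5 dual
#5 head=6: ld.MEM+xor.ALU i6&i7 dual
#6 head=8: sub.ALU+st.MEM i8&i9 dual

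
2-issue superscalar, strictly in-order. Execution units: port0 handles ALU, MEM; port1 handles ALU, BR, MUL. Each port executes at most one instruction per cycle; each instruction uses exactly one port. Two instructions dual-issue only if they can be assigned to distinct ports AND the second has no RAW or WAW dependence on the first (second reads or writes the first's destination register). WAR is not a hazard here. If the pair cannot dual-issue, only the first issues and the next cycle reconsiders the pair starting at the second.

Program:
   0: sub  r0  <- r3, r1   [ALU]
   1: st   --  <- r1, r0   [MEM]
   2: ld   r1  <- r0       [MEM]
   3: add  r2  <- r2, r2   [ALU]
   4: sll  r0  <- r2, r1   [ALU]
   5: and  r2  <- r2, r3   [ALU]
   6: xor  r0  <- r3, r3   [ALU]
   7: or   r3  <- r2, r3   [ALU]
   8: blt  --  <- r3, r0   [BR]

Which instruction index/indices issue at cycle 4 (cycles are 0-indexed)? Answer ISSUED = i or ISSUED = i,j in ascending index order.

t=0 i0:sub.ALU ; RAW r0
t=1 i1:st.MEM ; no-port MEM/MEM
t=2 i2/i3:ld.MEM+add.ALU ; pair
t=3 i4/i5:sll.ALU+and.ALU ; pair
t=4 i6/i7:xor.ALU+or.ALU ; pair
t=5 i8:blt.BR ; tail

ISSUED = 6,7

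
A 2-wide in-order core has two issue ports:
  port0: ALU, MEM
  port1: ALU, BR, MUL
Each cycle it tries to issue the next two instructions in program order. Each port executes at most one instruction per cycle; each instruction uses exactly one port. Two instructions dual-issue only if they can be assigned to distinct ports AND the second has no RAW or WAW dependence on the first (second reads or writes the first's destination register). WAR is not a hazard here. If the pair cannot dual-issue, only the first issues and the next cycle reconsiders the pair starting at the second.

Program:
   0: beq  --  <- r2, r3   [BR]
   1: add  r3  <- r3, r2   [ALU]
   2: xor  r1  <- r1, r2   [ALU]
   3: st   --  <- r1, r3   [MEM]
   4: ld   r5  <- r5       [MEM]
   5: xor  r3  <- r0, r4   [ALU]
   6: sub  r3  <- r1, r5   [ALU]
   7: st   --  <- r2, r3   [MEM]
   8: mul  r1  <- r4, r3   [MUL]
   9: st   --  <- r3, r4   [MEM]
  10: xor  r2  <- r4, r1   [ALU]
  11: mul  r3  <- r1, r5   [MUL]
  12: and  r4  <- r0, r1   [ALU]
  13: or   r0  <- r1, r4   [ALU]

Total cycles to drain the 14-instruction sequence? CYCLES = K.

[0] i0+i1  beq/add  -- 2-wide
[1] i2  xor  -- RAW r1
[2] i3  st  -- no-port MEM/MEM
[3] i4+i5  ld/xor  -- 2-wide
[4] i6  sub  -- RAW r3
[5] i7+i8  st/mul  -- 2-wide
[6] i9+i10  st/xor  -- 2-wide
[7] i11+i12  mul/and  -- 2-wide
[8] i13  or  -- tail

CYCLES = 9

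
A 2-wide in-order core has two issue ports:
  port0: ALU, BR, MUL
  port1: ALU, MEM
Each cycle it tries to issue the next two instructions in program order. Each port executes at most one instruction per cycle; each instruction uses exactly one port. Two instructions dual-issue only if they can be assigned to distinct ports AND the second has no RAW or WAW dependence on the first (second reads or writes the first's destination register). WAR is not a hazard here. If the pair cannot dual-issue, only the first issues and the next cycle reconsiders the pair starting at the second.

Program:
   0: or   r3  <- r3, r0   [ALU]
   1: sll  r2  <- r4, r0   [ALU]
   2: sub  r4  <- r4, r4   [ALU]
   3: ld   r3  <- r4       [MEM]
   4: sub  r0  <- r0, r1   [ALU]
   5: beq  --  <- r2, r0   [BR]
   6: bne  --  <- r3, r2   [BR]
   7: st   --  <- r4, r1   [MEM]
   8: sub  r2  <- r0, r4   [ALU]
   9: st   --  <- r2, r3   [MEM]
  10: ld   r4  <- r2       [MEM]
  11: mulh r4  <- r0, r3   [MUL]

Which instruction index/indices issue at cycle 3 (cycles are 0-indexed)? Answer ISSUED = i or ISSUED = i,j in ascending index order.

0. or.ALU/sll.ALU @i0,i1  | pair
1. sub.ALU @i2  | RAW r4
2. ld.MEM/sub.ALU @i3,i4  | pair
3. beq.BR @i5  | no-port BR/BR
4. bne.BR/st.MEM @i6,i7  | pair
5. sub.ALU @i8  | RAW r2
6. st.MEM @i9  | no-port MEM/MEM
7. ld.MEM @i10  | WAW r4
8. mulh.MUL @i11  | tail

ISSUED = 5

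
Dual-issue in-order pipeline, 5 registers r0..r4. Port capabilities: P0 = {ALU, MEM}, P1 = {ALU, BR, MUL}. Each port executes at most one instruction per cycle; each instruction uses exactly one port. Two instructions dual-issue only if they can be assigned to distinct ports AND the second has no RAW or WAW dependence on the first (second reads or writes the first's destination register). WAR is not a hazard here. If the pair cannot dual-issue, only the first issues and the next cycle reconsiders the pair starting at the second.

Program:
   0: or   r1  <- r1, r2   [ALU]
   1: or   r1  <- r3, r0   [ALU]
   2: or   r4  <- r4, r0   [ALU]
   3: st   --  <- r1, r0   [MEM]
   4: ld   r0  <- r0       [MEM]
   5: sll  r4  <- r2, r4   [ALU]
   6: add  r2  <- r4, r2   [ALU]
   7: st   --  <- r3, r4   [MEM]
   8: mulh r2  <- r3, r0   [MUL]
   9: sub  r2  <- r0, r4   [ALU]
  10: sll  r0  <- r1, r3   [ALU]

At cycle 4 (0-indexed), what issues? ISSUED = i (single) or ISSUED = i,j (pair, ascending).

ISSUED = 6,7

#0 head=0: or i0 WAW r1
#1 head=1: or+or i1+i2 dual
#2 head=3: st i3 no-port MEM/MEM
#3 head=4: ld+sll i4+i5 dual
#4 head=6: add+st i6+i7 dual
#5 head=8: mulh i8 WAW r2
#6 head=9: sub+sll i9+i10 dual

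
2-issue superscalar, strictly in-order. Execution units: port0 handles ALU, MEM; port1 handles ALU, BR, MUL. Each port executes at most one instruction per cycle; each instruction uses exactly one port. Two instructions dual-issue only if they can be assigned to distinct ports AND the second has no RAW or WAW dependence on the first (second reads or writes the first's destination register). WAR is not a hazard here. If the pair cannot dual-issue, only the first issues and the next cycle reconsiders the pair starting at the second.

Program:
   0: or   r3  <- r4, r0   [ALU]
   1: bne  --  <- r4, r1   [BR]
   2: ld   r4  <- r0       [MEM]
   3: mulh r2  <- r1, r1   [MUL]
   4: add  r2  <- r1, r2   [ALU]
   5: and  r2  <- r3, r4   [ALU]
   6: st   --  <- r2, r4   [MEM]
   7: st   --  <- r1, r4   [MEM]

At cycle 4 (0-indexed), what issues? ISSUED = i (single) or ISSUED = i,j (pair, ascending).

ISSUED = 6

c0: i0/i1 or.ALU/bne.BR  pair
c1: i2/i3 ld.MEM/mulh.MUL  pair
c2: i4 add.ALU  WAW r2
c3: i5 and.ALU  RAW r2
c4: i6 st.MEM  no-port MEM/MEM
c5: i7 st.MEM  tail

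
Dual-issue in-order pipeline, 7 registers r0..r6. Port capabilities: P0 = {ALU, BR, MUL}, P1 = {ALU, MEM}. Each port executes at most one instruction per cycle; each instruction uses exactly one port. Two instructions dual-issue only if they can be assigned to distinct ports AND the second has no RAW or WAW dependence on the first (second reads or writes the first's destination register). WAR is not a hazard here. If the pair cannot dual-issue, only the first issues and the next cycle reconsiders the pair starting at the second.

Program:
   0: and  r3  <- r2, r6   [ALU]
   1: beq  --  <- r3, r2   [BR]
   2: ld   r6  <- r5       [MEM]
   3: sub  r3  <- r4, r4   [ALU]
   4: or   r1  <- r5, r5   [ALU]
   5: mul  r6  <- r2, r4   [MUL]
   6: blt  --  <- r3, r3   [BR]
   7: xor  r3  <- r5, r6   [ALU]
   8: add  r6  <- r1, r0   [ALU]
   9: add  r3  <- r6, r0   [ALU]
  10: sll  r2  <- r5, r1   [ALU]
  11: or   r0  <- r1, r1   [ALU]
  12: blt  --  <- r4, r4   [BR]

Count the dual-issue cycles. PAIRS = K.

PAIRS = 5

[0] i0  and.ALU  -- RAW r3
[1] i1+i2  beq.BR;ld.MEM  -- dual
[2] i3+i4  sub.ALU;or.ALU  -- dual
[3] i5  mul.MUL  -- no-port MUL/BR
[4] i6+i7  blt.BR;xor.ALU  -- dual
[5] i8  add.ALU  -- RAW r6
[6] i9+i10  add.ALU;sll.ALU  -- dual
[7] i11+i12  or.ALU;blt.BR  -- dual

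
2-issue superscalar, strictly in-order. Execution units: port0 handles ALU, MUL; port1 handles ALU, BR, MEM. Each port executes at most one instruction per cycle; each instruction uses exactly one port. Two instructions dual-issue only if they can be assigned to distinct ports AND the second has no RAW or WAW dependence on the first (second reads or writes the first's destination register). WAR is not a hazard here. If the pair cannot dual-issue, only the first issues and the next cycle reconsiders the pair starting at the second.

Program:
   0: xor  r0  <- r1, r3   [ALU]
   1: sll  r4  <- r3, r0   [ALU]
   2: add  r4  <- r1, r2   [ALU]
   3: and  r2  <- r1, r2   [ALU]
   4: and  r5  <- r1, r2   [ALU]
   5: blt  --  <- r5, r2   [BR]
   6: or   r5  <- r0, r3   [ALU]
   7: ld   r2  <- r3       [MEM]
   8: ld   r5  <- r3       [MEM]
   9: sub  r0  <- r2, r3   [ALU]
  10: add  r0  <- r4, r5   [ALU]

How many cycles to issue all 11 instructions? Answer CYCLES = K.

CYCLES = 8

c0: i0 xor.ALU  RAW r0
c1: i1 sll.ALU  WAW r4
c2: i2/i3 add.ALU/and.ALU  dual
c3: i4 and.ALU  RAW r5
c4: i5/i6 blt.BR/or.ALU  dual
c5: i7 ld.MEM  no-port MEM/MEM
c6: i8/i9 ld.MEM/sub.ALU  dual
c7: i10 add.ALU  tail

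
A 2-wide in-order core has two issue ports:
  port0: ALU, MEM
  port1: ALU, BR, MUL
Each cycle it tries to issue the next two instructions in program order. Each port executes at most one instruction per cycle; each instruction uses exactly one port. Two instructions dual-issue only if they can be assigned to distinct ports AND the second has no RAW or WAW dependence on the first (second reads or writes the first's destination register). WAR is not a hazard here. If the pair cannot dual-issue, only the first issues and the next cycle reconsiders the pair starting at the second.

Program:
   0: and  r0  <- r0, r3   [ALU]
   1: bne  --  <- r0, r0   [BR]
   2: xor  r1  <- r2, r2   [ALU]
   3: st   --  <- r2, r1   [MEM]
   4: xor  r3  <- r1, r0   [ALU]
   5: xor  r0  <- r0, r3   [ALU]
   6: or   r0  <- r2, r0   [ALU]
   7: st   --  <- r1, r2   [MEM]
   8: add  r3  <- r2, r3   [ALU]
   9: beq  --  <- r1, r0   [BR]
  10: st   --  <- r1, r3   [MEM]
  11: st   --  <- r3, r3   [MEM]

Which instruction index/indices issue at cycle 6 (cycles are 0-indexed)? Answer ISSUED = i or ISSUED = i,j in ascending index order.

#0 head=0: and i0 RAW r0
#1 head=1: bne/xor i1,i2 2-wide
#2 head=3: st/xor i3,i4 2-wide
#3 head=5: xor i5 RAW+WAW r0
#4 head=6: or/st i6,i7 2-wide
#5 head=8: add/beq i8,i9 2-wide
#6 head=10: st i10 no-port MEM/MEM
#7 head=11: st i11 tail

ISSUED = 10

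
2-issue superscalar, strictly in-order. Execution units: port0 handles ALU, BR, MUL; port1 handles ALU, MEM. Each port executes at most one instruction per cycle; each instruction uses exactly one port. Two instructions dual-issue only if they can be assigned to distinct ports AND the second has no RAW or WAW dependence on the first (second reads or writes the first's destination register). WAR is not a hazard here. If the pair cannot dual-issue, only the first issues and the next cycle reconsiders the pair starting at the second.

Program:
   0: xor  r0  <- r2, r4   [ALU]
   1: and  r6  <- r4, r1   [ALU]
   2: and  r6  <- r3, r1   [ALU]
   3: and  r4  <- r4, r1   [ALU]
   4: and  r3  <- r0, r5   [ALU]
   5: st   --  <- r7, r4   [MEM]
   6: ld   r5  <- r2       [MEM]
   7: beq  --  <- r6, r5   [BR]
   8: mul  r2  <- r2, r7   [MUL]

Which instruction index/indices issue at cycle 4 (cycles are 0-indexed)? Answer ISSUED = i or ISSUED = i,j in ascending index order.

#0 head=0: xor+and i0+i1 dual
#1 head=2: and+and i2+i3 dual
#2 head=4: and+st i4+i5 dual
#3 head=6: ld i6 RAW r5
#4 head=7: beq i7 no-port BR/MUL
#5 head=8: mul i8 tail

ISSUED = 7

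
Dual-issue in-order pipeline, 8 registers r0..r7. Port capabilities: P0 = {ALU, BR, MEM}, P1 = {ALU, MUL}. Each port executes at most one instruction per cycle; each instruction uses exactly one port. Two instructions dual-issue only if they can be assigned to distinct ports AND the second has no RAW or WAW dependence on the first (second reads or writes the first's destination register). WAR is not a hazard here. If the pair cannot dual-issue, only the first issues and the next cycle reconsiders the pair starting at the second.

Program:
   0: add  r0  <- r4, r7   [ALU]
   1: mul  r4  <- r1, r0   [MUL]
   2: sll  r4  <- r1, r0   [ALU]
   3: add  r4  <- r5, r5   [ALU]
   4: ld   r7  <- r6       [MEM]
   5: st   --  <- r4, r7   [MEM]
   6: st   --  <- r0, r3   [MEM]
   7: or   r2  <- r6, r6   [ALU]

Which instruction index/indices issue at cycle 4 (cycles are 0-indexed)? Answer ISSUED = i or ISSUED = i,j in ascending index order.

ISSUED = 5

c0: i0 add.ALU  RAW r0
c1: i1 mul.MUL  WAW r4
c2: i2 sll.ALU  WAW r4
c3: i3/i4 add.ALU+ld.MEM  pair
c4: i5 st.MEM  no-port MEM/MEM
c5: i6/i7 st.MEM+or.ALU  pair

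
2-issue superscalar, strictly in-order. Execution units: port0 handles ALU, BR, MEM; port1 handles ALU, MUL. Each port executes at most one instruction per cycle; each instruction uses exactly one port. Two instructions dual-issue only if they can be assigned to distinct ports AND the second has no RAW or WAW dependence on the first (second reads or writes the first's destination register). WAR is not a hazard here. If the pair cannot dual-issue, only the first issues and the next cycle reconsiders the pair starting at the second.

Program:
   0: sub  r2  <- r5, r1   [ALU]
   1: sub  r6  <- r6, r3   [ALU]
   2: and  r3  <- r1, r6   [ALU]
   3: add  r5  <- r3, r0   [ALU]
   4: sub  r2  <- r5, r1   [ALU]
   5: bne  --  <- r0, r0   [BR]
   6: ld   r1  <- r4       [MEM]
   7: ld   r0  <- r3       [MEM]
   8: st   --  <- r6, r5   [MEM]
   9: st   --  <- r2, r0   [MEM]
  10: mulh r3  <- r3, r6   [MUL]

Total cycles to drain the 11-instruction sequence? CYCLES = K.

#0 head=0: sub.ALU/sub.ALU i0&i1 dual
#1 head=2: and.ALU i2 RAW r3
#2 head=3: add.ALU i3 RAW r5
#3 head=4: sub.ALU/bne.BR i4&i5 dual
#4 head=6: ld.MEM i6 no-port MEM/MEM
#5 head=7: ld.MEM i7 no-port MEM/MEM
#6 head=8: st.MEM i8 no-port MEM/MEM
#7 head=9: st.MEM/mulh.MUL i9&i10 dual

CYCLES = 8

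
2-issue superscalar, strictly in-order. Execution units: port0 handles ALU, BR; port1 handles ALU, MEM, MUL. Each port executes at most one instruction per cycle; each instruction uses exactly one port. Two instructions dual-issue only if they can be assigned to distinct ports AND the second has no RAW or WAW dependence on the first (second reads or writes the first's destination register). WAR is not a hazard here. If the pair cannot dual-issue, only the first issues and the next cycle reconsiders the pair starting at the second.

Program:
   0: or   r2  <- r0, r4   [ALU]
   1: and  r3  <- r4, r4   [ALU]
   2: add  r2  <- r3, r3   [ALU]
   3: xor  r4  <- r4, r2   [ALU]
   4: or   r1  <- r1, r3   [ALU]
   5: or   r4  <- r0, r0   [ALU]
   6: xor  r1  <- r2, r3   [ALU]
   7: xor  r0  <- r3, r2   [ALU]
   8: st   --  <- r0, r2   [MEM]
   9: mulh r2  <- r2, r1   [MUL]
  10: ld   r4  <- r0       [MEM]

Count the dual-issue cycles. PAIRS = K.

#0 head=0: or.ALU/and.ALU i0&i1 dual
#1 head=2: add.ALU i2 RAW r2
#2 head=3: xor.ALU/or.ALU i3&i4 dual
#3 head=5: or.ALU/xor.ALU i5&i6 dual
#4 head=7: xor.ALU i7 RAW r0
#5 head=8: st.MEM i8 no-port MEM/MUL
#6 head=9: mulh.MUL i9 no-port MUL/MEM
#7 head=10: ld.MEM i10 tail

PAIRS = 3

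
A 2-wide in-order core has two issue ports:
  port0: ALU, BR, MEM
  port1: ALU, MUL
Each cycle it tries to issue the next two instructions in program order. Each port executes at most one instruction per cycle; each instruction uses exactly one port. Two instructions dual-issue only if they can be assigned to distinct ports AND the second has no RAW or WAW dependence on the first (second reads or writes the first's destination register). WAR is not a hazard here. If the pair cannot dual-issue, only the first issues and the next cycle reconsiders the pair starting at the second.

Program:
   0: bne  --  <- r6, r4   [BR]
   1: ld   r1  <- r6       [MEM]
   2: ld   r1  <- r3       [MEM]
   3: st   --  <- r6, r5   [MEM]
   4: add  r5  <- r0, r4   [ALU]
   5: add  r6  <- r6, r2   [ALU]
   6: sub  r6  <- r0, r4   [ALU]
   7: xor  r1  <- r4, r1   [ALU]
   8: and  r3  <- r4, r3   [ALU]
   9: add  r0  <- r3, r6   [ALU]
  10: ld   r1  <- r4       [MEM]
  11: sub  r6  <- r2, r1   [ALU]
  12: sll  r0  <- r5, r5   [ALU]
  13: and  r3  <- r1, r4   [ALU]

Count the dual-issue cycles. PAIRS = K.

PAIRS = 4

[0] i0  bne  -- no-port BR/MEM
[1] i1  ld  -- no-port MEM/MEM
[2] i2  ld  -- no-port MEM/MEM
[3] i3/i4  st add  -- pair
[4] i5  add  -- WAW r6
[5] i6/i7  sub xor  -- pair
[6] i8  and  -- RAW r3
[7] i9/i10  add ld  -- pair
[8] i11/i12  sub sll  -- pair
[9] i13  and  -- tail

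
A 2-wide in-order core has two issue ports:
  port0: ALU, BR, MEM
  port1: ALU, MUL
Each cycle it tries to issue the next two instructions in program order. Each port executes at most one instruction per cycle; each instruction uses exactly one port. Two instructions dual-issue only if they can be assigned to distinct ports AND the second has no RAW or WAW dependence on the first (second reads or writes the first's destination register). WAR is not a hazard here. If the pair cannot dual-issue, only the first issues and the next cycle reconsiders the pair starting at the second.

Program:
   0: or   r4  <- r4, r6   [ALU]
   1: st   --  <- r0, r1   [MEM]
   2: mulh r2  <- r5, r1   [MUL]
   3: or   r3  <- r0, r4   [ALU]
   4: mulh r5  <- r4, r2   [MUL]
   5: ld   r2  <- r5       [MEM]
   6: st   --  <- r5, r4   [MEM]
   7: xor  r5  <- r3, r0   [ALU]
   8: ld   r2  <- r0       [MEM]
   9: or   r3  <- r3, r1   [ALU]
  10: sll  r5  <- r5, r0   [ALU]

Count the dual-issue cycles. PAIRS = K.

PAIRS = 4

[0] i0+i1  or st  -- pair
[1] i2+i3  mulh or  -- pair
[2] i4  mulh  -- RAW r5
[3] i5  ld  -- no-port MEM/MEM
[4] i6+i7  st xor  -- pair
[5] i8+i9  ld or  -- pair
[6] i10  sll  -- tail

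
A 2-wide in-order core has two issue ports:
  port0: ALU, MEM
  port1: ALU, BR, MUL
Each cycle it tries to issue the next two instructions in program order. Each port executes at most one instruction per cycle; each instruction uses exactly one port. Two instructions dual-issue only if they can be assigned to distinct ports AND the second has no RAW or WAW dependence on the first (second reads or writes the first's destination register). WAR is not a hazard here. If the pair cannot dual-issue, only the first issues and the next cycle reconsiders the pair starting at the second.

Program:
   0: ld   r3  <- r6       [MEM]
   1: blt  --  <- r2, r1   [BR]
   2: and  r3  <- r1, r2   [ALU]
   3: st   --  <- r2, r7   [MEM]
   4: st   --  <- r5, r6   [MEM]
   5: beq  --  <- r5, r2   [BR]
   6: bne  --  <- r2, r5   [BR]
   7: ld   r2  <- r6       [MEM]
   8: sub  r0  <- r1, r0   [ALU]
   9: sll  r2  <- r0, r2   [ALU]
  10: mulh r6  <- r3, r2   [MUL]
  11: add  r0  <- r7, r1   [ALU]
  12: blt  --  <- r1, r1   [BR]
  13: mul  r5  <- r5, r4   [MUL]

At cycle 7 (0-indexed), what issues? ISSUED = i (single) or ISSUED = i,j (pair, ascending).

t=0 i0+i1:ld/blt ; pair
t=1 i2+i3:and/st ; pair
t=2 i4+i5:st/beq ; pair
t=3 i6+i7:bne/ld ; pair
t=4 i8:sub ; RAW r0
t=5 i9:sll ; RAW r2
t=6 i10+i11:mulh/add ; pair
t=7 i12:blt ; no-port BR/MUL
t=8 i13:mul ; tail

ISSUED = 12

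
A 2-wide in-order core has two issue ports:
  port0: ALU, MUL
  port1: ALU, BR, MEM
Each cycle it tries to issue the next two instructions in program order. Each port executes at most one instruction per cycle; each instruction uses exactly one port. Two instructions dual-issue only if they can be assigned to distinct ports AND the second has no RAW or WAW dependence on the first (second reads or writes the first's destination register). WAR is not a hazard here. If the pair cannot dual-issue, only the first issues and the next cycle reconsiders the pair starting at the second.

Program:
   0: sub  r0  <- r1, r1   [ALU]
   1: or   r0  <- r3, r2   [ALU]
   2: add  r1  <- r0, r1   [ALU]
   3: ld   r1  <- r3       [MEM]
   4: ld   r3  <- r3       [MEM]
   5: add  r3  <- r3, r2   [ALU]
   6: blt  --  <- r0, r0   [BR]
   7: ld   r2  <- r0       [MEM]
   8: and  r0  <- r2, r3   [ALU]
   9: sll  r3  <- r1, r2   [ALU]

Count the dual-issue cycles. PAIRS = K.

0. sub @i0  | WAW r0
1. or @i1  | RAW r0
2. add @i2  | WAW r1
3. ld @i3  | no-port MEM/MEM
4. ld @i4  | RAW+WAW r3
5. add/blt @i5,i6  | dual
6. ld @i7  | RAW r2
7. and/sll @i8,i9  | dual

PAIRS = 2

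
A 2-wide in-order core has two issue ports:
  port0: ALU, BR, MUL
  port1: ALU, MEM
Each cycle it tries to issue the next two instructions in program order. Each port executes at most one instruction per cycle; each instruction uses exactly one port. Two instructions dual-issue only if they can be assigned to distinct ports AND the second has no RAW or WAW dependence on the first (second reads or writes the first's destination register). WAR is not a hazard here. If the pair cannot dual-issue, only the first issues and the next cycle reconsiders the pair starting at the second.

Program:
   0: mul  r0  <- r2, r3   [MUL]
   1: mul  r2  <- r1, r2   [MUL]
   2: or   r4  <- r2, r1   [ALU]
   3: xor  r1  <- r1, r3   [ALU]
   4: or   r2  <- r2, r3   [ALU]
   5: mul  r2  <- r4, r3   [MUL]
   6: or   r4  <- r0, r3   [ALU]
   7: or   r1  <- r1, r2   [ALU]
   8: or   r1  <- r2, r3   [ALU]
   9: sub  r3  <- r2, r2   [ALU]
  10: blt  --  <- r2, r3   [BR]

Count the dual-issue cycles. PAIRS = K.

#0 head=0: mul i0 no-port MUL/MUL
#1 head=1: mul i1 RAW r2
#2 head=2: or+xor i2,i3 2-wide
#3 head=4: or i4 WAW r2
#4 head=5: mul+or i5,i6 2-wide
#5 head=7: or i7 WAW r1
#6 head=8: or+sub i8,i9 2-wide
#7 head=10: blt i10 tail

PAIRS = 3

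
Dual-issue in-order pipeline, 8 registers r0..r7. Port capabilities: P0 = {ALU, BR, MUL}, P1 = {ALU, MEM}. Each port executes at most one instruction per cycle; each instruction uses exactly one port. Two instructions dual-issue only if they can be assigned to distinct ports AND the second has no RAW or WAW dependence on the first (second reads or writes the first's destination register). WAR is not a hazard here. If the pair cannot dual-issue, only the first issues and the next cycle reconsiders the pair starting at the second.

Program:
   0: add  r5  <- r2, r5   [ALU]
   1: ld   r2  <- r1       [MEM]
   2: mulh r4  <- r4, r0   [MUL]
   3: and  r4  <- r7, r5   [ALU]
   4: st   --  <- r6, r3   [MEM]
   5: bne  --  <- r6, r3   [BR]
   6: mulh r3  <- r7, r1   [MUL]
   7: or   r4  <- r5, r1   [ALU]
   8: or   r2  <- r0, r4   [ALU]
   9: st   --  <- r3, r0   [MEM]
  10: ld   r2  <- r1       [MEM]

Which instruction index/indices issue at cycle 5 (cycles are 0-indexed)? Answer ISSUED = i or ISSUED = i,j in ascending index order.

ISSUED = 8,9

c0: i0&i1 add.ALU ld.MEM  pair
c1: i2 mulh.MUL  WAW r4
c2: i3&i4 and.ALU st.MEM  pair
c3: i5 bne.BR  no-port BR/MUL
c4: i6&i7 mulh.MUL or.ALU  pair
c5: i8&i9 or.ALU st.MEM  pair
c6: i10 ld.MEM  tail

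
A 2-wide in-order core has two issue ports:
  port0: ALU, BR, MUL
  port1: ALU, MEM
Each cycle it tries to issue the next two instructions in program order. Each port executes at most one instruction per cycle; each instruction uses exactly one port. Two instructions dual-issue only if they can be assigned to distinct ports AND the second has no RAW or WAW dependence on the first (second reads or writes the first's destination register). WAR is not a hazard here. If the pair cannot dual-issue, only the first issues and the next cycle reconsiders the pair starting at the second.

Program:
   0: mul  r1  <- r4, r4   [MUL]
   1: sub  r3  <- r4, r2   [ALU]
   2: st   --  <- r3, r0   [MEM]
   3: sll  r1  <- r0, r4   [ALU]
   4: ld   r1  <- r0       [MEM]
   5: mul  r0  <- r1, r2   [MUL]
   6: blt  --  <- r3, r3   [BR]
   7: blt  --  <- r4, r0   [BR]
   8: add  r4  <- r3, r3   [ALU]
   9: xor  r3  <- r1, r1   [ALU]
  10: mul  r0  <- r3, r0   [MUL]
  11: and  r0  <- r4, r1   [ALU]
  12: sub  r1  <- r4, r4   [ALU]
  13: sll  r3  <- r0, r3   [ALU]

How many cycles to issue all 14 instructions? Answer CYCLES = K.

t=0 i0,i1:mul.MUL/sub.ALU ; 2-wide
t=1 i2,i3:st.MEM/sll.ALU ; 2-wide
t=2 i4:ld.MEM ; RAW r1
t=3 i5:mul.MUL ; no-port MUL/BR
t=4 i6:blt.BR ; no-port BR/BR
t=5 i7,i8:blt.BR/add.ALU ; 2-wide
t=6 i9:xor.ALU ; RAW r3
t=7 i10:mul.MUL ; WAW r0
t=8 i11,i12:and.ALU/sub.ALU ; 2-wide
t=9 i13:sll.ALU ; tail

CYCLES = 10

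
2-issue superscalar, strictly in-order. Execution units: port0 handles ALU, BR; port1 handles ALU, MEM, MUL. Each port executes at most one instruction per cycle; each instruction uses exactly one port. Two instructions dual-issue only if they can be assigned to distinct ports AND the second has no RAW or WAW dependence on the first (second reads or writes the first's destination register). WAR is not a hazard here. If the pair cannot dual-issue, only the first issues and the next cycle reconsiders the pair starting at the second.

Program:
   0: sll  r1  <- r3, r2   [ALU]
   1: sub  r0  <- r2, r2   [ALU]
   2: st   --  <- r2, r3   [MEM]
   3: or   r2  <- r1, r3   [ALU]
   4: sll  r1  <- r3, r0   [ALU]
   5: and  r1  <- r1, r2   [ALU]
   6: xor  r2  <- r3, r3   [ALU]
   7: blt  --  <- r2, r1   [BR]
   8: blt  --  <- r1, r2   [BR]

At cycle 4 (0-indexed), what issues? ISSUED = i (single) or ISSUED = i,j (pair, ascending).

ISSUED = 7

[0] i0&i1  sll.ALU sub.ALU  -- dual
[1] i2&i3  st.MEM or.ALU  -- dual
[2] i4  sll.ALU  -- RAW+WAW r1
[3] i5&i6  and.ALU xor.ALU  -- dual
[4] i7  blt.BR  -- no-port BR/BR
[5] i8  blt.BR  -- tail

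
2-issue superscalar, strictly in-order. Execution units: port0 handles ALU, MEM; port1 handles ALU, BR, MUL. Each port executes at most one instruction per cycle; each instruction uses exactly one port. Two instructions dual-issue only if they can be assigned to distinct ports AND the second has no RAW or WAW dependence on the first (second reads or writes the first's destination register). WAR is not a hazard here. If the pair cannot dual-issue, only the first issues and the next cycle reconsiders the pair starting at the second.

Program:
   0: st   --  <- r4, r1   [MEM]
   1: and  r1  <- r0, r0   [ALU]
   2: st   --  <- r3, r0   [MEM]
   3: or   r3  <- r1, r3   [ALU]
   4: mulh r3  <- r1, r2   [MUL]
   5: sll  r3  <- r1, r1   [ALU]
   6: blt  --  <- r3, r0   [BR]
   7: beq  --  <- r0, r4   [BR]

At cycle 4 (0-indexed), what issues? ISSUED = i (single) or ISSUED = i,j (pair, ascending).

ISSUED = 6

c0: i0,i1 st and  pair
c1: i2,i3 st or  pair
c2: i4 mulh  WAW r3
c3: i5 sll  RAW r3
c4: i6 blt  no-port BR/BR
c5: i7 beq  tail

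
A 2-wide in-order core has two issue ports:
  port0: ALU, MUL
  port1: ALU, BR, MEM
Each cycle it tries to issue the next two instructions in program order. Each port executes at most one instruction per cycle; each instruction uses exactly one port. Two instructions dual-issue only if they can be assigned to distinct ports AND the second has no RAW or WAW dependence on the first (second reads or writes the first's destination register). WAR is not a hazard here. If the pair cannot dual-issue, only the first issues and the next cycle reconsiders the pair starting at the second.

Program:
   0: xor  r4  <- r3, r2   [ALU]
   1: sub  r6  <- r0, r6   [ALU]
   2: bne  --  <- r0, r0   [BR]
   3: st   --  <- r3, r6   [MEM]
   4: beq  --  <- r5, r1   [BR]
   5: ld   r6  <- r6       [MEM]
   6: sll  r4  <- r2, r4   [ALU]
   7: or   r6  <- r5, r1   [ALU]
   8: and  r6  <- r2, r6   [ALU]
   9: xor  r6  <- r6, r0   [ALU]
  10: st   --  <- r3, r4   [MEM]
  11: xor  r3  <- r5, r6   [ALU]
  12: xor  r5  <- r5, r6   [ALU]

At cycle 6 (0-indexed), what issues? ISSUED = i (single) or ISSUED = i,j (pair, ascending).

  cy0 -> i0/i1 (xor.ALU+sub.ALU) dual
  cy1 -> i2 (bne.BR) no-port BR/MEM
  cy2 -> i3 (st.MEM) no-port MEM/BR
  cy3 -> i4 (beq.BR) no-port BR/MEM
  cy4 -> i5/i6 (ld.MEM+sll.ALU) dual
  cy5 -> i7 (or.ALU) RAW+WAW r6
  cy6 -> i8 (and.ALU) RAW+WAW r6
  cy7 -> i9/i10 (xor.ALU+st.MEM) dual
  cy8 -> i11/i12 (xor.ALU+xor.ALU) dual

ISSUED = 8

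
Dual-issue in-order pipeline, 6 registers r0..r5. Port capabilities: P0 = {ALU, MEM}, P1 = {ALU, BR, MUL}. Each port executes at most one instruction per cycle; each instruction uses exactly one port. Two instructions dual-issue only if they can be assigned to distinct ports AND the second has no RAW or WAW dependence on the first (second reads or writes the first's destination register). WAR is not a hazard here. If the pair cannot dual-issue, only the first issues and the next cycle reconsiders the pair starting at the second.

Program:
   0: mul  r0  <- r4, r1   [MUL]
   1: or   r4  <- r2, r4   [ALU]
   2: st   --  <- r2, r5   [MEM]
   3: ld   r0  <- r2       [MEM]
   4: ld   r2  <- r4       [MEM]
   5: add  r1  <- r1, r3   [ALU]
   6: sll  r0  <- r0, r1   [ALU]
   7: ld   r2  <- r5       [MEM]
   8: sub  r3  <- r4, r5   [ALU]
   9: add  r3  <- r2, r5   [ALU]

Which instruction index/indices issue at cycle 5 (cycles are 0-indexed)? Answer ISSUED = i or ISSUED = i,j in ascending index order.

ISSUED = 8

c0: i0+i1 mul.MUL+or.ALU  dual
c1: i2 st.MEM  no-port MEM/MEM
c2: i3 ld.MEM  no-port MEM/MEM
c3: i4+i5 ld.MEM+add.ALU  dual
c4: i6+i7 sll.ALU+ld.MEM  dual
c5: i8 sub.ALU  WAW r3
c6: i9 add.ALU  tail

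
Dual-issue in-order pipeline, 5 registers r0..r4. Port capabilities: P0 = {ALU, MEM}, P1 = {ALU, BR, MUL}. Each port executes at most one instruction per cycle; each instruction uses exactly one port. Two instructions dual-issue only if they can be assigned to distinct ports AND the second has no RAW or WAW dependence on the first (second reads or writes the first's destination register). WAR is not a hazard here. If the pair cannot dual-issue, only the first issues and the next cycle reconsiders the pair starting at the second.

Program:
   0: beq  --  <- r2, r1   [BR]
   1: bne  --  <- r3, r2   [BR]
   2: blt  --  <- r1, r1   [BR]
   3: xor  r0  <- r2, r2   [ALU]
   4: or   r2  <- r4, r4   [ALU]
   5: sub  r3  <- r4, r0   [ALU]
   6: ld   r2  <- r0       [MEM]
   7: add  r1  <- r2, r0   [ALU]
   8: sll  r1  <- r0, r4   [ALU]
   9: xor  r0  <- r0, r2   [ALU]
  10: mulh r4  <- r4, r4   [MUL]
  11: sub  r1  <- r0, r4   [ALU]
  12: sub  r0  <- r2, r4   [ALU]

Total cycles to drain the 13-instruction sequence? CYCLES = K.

CYCLES = 9

#0 head=0: beq.BR i0 no-port BR/BR
#1 head=1: bne.BR i1 no-port BR/BR
#2 head=2: blt.BR+xor.ALU i2+i3 2-wide
#3 head=4: or.ALU+sub.ALU i4+i5 2-wide
#4 head=6: ld.MEM i6 RAW r2
#5 head=7: add.ALU i7 WAW r1
#6 head=8: sll.ALU+xor.ALU i8+i9 2-wide
#7 head=10: mulh.MUL i10 RAW r4
#8 head=11: sub.ALU+sub.ALU i11+i12 2-wide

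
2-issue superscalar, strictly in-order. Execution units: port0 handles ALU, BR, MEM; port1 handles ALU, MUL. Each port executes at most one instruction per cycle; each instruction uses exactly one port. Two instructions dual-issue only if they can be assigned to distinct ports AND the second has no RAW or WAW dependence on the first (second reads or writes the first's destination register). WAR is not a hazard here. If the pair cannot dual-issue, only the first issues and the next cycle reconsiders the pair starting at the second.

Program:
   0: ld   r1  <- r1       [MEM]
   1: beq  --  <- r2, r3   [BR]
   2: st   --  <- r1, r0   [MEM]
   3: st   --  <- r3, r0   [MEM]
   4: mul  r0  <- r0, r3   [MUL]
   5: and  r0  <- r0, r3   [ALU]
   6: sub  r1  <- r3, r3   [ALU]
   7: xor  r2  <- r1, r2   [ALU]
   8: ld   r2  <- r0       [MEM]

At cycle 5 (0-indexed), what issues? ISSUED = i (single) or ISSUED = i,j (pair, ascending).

ISSUED = 7

t=0 i0:ld ; no-port MEM/BR
t=1 i1:beq ; no-port BR/MEM
t=2 i2:st ; no-port MEM/MEM
t=3 i3/i4:st mul ; dual
t=4 i5/i6:and sub ; dual
t=5 i7:xor ; WAW r2
t=6 i8:ld ; tail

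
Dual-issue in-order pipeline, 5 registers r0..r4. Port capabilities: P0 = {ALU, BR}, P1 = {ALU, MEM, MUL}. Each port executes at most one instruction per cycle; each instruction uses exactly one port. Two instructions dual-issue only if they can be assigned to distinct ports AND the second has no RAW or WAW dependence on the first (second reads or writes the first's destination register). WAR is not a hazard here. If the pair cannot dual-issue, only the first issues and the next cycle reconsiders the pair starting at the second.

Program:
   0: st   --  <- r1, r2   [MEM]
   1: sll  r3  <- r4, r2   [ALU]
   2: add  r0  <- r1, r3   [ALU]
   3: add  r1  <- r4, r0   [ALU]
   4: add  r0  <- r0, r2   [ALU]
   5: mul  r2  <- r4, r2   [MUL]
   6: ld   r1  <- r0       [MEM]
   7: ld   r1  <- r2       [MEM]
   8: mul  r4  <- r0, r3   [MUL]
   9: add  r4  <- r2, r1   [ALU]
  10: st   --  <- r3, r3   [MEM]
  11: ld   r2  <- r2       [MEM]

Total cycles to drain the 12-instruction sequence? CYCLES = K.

CYCLES = 9

  cy0 -> i0&i1 (st sll) dual
  cy1 -> i2 (add) RAW r0
  cy2 -> i3&i4 (add add) dual
  cy3 -> i5 (mul) no-port MUL/MEM
  cy4 -> i6 (ld) no-port MEM/MEM
  cy5 -> i7 (ld) no-port MEM/MUL
  cy6 -> i8 (mul) WAW r4
  cy7 -> i9&i10 (add st) dual
  cy8 -> i11 (ld) tail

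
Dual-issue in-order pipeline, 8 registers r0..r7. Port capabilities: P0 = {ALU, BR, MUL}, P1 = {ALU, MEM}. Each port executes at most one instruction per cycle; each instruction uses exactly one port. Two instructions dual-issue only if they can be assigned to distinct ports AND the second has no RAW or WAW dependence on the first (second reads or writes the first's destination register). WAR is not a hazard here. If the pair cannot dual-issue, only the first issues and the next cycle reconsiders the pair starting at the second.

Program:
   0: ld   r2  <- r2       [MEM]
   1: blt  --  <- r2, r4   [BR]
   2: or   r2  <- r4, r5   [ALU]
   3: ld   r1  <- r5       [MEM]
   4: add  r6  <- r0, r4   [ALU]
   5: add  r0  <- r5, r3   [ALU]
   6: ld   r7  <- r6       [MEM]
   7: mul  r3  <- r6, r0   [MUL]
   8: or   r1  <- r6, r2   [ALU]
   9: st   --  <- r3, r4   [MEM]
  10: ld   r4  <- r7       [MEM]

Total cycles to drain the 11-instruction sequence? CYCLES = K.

CYCLES = 7

  cy0 -> i0 (ld.MEM) RAW r2
  cy1 -> i1&i2 (blt.BR;or.ALU) dual
  cy2 -> i3&i4 (ld.MEM;add.ALU) dual
  cy3 -> i5&i6 (add.ALU;ld.MEM) dual
  cy4 -> i7&i8 (mul.MUL;or.ALU) dual
  cy5 -> i9 (st.MEM) no-port MEM/MEM
  cy6 -> i10 (ld.MEM) tail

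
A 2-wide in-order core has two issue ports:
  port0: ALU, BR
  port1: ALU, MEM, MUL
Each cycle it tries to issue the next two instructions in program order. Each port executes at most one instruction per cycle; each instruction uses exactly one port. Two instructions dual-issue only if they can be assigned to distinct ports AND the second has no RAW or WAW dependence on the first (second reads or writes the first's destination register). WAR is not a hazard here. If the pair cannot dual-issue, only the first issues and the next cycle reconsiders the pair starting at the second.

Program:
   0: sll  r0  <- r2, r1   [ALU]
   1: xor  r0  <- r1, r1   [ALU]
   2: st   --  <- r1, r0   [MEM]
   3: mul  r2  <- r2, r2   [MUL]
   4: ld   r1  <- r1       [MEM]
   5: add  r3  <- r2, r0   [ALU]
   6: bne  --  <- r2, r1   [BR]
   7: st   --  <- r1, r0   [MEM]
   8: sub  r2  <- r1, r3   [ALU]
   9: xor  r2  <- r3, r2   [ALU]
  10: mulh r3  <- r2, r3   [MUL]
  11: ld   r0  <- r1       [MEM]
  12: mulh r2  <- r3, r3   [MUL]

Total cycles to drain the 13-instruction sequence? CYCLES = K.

CYCLES = 11

c0: i0 sll.ALU  WAW r0
c1: i1 xor.ALU  RAW r0
c2: i2 st.MEM  no-port MEM/MUL
c3: i3 mul.MUL  no-port MUL/MEM
c4: i4,i5 ld.MEM add.ALU  dual
c5: i6,i7 bne.BR st.MEM  dual
c6: i8 sub.ALU  RAW+WAW r2
c7: i9 xor.ALU  RAW r2
c8: i10 mulh.MUL  no-port MUL/MEM
c9: i11 ld.MEM  no-port MEM/MUL
c10: i12 mulh.MUL  tail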